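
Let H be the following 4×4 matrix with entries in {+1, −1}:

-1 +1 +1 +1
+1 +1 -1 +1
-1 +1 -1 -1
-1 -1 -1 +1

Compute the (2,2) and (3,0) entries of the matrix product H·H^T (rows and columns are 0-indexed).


Row 0 of H: [-1, 1, 1, 1].
Row 2 of H: [-1, 1, -1, -1].
Row 3 of H: [-1, -1, -1, 1].
(H·H^T)[2][2] = Σ_j H[2][j]·H[2][j] = (-1)² + (1)² + (-1)² + (-1)² = 1 + 1 + 1 + 1 = 4.
(H·H^T)[3][0] = Σ_j H[3][j]·H[0][j] = (-1)·(-1) + (-1)·(1) + (-1)·(1) + (1)·(1) = 1 + -1 + -1 + 1 = 0.
So rows 3 and 0 are orthogonal; the diagonal entry equals n = 4.

(2,2) entry = 4; (3,0) entry = 0.


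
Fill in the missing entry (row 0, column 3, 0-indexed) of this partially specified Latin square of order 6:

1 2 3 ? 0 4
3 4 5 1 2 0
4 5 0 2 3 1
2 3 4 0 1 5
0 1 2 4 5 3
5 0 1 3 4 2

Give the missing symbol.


Row 0 contains symbols [0, 1, 2, 3, 4] — missing [5].
Column 3 contains symbols [0, 1, 2, 3, 4] — missing [5].
The missing symbol must appear in both missing sets; intersection = [5].
Therefore the hidden value is 5.

Missing value = 5.


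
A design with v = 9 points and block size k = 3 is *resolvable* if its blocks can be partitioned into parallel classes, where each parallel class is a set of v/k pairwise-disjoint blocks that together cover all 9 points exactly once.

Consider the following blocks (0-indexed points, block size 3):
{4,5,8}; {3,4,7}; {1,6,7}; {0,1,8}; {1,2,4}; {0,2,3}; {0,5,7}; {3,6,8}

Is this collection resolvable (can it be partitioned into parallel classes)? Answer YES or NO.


v = 9, block size k = 3, number of blocks = 8.
For resolvability, blocks must partition into parallel classes of size v/k = 3.
Total blocks must therefore be a multiple of 3: 8 = 3·2 + 2 ⇒ not divisible ✗.
Resolvable? NO.

NO


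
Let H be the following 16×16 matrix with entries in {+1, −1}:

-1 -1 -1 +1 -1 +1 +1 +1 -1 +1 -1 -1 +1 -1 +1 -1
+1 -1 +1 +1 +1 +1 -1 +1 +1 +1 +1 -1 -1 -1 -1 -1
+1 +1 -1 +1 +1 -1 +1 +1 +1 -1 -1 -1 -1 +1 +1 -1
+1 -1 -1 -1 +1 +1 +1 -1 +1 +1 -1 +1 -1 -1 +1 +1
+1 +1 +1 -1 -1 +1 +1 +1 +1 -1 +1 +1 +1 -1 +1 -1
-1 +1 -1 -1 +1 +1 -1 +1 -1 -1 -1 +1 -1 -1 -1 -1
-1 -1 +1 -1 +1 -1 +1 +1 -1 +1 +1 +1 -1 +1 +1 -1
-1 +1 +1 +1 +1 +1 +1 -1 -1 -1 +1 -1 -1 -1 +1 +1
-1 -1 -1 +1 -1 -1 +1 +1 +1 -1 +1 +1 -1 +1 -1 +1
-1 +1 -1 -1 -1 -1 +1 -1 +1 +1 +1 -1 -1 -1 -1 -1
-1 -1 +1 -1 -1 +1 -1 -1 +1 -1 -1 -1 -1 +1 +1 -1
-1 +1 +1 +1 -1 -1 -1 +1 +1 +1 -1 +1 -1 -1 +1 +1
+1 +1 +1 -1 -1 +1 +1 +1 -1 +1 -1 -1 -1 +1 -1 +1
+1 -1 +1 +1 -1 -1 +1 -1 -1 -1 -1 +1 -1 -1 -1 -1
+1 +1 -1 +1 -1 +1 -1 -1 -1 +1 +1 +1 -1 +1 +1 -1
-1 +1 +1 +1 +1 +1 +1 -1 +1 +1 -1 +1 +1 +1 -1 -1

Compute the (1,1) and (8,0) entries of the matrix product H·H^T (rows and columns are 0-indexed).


Row 0 of H: [-1, -1, -1, 1, -1, 1, 1, 1, -1, 1, -1, -1, 1, -1, 1, -1].
Row 1 of H: [1, -1, 1, 1, 1, 1, -1, 1, 1, 1, 1, -1, -1, -1, -1, -1].
Row 8 of H: [-1, -1, -1, 1, -1, -1, 1, 1, 1, -1, 1, 1, -1, 1, -1, 1].
(H·H^T)[1][1] = Σ_j H[1][j]·H[1][j] = (1)² + (-1)² + (1)² + (1)² + (1)² + (1)² + (-1)² + (1)² + (1)² + (1)² + (1)² + (-1)² + (-1)² + (-1)² + (-1)² + (-1)² = 1 + 1 + 1 + 1 + 1 + 1 + 1 + 1 + 1 + 1 + 1 + 1 + 1 + 1 + 1 + 1 = 16.
(H·H^T)[8][0] = Σ_j H[8][j]·H[0][j] = (-1)·(-1) + (-1)·(-1) + (-1)·(-1) + (1)·(1) + (-1)·(-1) + (-1)·(1) + (1)·(1) + (1)·(1) + (1)·(-1) + (-1)·(1) + (1)·(-1) + (1)·(-1) + (-1)·(1) + (1)·(-1) + (-1)·(1) + (1)·(-1) = 1 + 1 + 1 + 1 + 1 + -1 + 1 + 1 + -1 + -1 + -1 + -1 + -1 + -1 + -1 + -1 = -2.
Rows 8 and 0 are not orthogonal (dot product = -2 ≠ 0), so H is not a Hadamard matrix.

(1,1) entry = 16; (8,0) entry = -2.


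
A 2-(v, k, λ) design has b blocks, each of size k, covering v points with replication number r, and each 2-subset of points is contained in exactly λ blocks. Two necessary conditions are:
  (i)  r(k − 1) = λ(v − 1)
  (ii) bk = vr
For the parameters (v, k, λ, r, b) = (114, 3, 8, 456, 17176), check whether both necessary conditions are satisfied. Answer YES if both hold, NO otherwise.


Condition (i): r(k − 1) = 456·2 = 912; λ(v − 1) = 8·113 = 904. Match? NO.
Condition (ii): bk = 17176·3 = 51528; vr = 114·456 = 51984. Match? NO.
Both conditions hold? NO.

NO


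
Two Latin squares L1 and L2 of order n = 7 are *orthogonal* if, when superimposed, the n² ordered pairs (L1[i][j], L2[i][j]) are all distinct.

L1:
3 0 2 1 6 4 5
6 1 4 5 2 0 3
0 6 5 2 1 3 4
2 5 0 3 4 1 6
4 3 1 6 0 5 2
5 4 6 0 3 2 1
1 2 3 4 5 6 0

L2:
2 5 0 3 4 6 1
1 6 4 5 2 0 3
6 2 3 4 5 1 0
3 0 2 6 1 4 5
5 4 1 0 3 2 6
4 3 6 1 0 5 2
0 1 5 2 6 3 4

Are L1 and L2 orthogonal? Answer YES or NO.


Form the n² = 49 superimposed pairs (L1[i][j], L2[i][j]), row by row (rows and columns indexed from 0):
row 0: (3,2) (0,5) (2,0) (1,3) (6,4) (4,6) (5,1)
row 1: (6,1) (1,6) (4,4) (5,5) (2,2) (0,0) (3,3)
row 2: (0,6) (6,2) (5,3) (2,4) (1,5) (3,1) (4,0)
row 3: (2,3) (5,0) (0,2) (3,6) (4,1) (1,4) (6,5)
row 4: (4,5) (3,4) (1,1) (6,0) (0,3) (5,2) (2,6)
row 5: (5,4) (4,3) (6,6) (0,1) (3,0) (2,5) (1,2)
row 6: (1,0) (2,1) (3,5) (4,2) (5,6) (6,3) (0,4)
Orthogonality requires all 49 pairs distinct.
Check by first coordinate: for each symbol s of L1, list the L2 entries in the n cells where L1 = s; they must all differ.
  L1 = 0: L2 entries (in reading order) 5, 0, 6, 2, 3, 1, 4 — all 7 distinct ✓
  L1 = 1: L2 entries (in reading order) 3, 6, 5, 4, 1, 2, 0 — all 7 distinct ✓
  L1 = 2: L2 entries (in reading order) 0, 2, 4, 3, 6, 5, 1 — all 7 distinct ✓
  L1 = 3: L2 entries (in reading order) 2, 3, 1, 6, 4, 0, 5 — all 7 distinct ✓
  L1 = 4: L2 entries (in reading order) 6, 4, 0, 1, 5, 3, 2 — all 7 distinct ✓
  L1 = 5: L2 entries (in reading order) 1, 5, 3, 0, 2, 4, 6 — all 7 distinct ✓
  L1 = 6: L2 entries (in reading order) 4, 1, 2, 5, 0, 6, 3 — all 7 distinct ✓
Every symbol of L1 meets every symbol of L2 exactly once, so all 49 pairs are distinct (49 of 49).
Conclusion: YES.

YES


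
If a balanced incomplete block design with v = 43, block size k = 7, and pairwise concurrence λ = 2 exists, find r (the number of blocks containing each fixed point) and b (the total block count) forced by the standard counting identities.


Any 2-(v, k, λ) BIBD satisfies two necessary conditions:
  (i)  Each point sits in r blocks, and counting incidences through any fixed point gives r(k − 1) = λ(v − 1), so r = λ(v − 1)/(k − 1).
  (ii) Total incidences bk = vr, so b = vr/k.
Step 1: r = λ(v − 1)/(k − 1) = 2·(43 − 1)/(7 − 1) = 2·42/6 = 84/6 = 14.
Step 2: b = vr/k = 43·14/7 = 602/7 = 86.
Check integrality: r = 14 ∈ Z ✓, b = 86 ∈ Z ✓.
(These identities are necessary conditions: they determine r and b for any design with these parameters, but do not by themselves prove that one exists.)

r = 14, b = 86.


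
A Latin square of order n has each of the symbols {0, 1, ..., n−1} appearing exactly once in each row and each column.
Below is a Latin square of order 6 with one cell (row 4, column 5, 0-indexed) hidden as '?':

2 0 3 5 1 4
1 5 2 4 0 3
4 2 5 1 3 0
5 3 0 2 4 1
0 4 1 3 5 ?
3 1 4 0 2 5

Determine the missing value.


Row 4 contains symbols [0, 1, 3, 4, 5] — missing [2].
Column 5 contains symbols [0, 1, 3, 4, 5] — missing [2].
The missing symbol must appear in both missing sets; intersection = [2].
Therefore the hidden value is 2.

Missing value = 2.


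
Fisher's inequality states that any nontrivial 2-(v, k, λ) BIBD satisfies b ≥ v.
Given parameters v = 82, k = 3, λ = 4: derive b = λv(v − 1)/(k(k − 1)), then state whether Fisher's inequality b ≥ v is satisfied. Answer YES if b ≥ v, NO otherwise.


b = λv(v − 1)/(k(k − 1)) = 4·82·81/(3·2) = 26568/6 = 4428.
Compare with v = 82: b ≥ v, so Fisher's inequality holds.

YES


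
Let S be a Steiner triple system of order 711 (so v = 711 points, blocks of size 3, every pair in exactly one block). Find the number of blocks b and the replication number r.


An STS(v) is a 2-(v, 3, 1) BIBD: block size k = 3, λ = 1.
Replication: r(k − 1) = λ(v − 1) ⇒ r·2 = 711 − 1 = 710 ⇒ r = 355.
Block count: bk = vr ⇒ b·3 = 711·355 = 252405 ⇒ b = 84135.

r = 355, b = 84135.


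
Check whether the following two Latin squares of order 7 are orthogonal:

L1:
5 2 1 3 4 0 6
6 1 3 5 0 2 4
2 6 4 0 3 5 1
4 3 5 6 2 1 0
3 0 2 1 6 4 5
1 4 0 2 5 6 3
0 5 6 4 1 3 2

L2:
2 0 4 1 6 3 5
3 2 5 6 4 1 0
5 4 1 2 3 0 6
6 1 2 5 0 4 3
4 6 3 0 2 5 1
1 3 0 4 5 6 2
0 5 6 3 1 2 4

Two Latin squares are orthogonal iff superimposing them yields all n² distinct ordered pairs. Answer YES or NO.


Form the n² = 49 superimposed pairs (L1[i][j], L2[i][j]), row by row (rows and columns indexed from 0):
row 0: (5,2) (2,0) (1,4) (3,1) (4,6) (0,3) (6,5)
row 1: (6,3) (1,2) (3,5) (5,6) (0,4) (2,1) (4,0)
row 2: (2,5) (6,4) (4,1) (0,2) (3,3) (5,0) (1,6)
row 3: (4,6) (3,1) (5,2) (6,5) (2,0) (1,4) (0,3)
row 4: (3,4) (0,6) (2,3) (1,0) (6,2) (4,5) (5,1)
row 5: (1,1) (4,3) (0,0) (2,4) (5,5) (6,6) (3,2)
row 6: (0,0) (5,5) (6,6) (4,3) (1,1) (3,2) (2,4)
Orthogonality requires all 49 pairs distinct.
But the pair (4,6) repeats: cell (0,4) has L1 = 4, L2 = 6, and cell (3,0) has L1 = 4, L2 = 6.
A repeated pair means some other pair never occurs (only 35 distinct pairs out of 49), so the squares are not orthogonal.
Conclusion: NO.

NO


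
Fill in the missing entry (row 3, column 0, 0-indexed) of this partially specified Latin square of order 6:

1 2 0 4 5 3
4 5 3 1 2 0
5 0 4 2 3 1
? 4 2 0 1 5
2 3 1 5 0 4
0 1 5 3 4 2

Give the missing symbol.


Row 3 contains symbols [0, 1, 2, 4, 5] — missing [3].
Column 0 contains symbols [0, 1, 2, 4, 5] — missing [3].
The missing symbol must appear in both missing sets; intersection = [3].
Therefore the hidden value is 3.

Missing value = 3.


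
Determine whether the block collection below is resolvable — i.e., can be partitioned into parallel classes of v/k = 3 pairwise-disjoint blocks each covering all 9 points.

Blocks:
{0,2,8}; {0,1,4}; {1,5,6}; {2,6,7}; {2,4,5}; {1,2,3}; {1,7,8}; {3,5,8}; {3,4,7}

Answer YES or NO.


v = 9, block size k = 3, number of blocks = 9.
For resolvability, blocks must partition into parallel classes of size v/k = 3.
Total blocks must therefore be a multiple of 3: 9 = 3·3 + 0 ⇒ divisible ✓.
Consider block {2,4,5}. The only other block(s) in the collection disjoint from it are {1,7,8} — just 1 block(s). Any parallel class containing {2,4,5} would need 2 other blocks each disjoint from it, so no parallel class of size 3 can contain {2,4,5}.
Since every block must belong to some parallel class in a resolution, the collection cannot be partitioned into parallel classes.
Resolvable? NO.

NO


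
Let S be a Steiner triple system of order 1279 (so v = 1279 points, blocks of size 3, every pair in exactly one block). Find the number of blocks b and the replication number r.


An STS(v) is a 2-(v, 3, 1) BIBD: block size k = 3, λ = 1.
Replication: r(k − 1) = λ(v − 1) ⇒ r·2 = 1279 − 1 = 1278 ⇒ r = 639.
Block count: bk = vr ⇒ b·3 = 1279·639 = 817281 ⇒ b = 272427.

r = 639, b = 272427.


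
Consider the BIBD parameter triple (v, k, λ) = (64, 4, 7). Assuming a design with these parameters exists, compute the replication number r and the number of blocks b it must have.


Any 2-(v, k, λ) BIBD satisfies two necessary conditions:
  (i)  Each point sits in r blocks, and counting incidences through any fixed point gives r(k − 1) = λ(v − 1), so r = λ(v − 1)/(k − 1).
  (ii) Total incidences bk = vr, so b = vr/k.
Step 1: r = λ(v − 1)/(k − 1) = 7·(64 − 1)/(4 − 1) = 7·63/3 = 441/3 = 147.
Step 2: b = vr/k = 64·147/4 = 9408/4 = 2352.
Check integrality: r = 147 ∈ Z ✓, b = 2352 ∈ Z ✓.
(These identities are necessary conditions: they determine r and b for any design with these parameters, but do not by themselves prove that one exists.)

r = 147, b = 2352.


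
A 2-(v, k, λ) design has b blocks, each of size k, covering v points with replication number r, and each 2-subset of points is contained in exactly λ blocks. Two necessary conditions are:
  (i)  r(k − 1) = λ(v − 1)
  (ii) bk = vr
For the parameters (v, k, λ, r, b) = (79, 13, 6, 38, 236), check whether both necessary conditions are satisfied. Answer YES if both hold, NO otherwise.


Condition (i): r(k − 1) = 38·12 = 456; λ(v − 1) = 6·78 = 468. Match? NO.
Condition (ii): bk = 236·13 = 3068; vr = 79·38 = 3002. Match? NO.
Both conditions hold? NO.

NO


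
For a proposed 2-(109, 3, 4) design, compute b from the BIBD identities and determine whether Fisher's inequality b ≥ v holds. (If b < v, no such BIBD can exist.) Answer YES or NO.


r = λ(v − 1)/(k − 1) = 4·108/2 = 216.
b = vr/k = 109·216/3 = 7848.
Fisher's inequality: b ≥ v ⇔ 7848 ≥ 109? YES.

YES


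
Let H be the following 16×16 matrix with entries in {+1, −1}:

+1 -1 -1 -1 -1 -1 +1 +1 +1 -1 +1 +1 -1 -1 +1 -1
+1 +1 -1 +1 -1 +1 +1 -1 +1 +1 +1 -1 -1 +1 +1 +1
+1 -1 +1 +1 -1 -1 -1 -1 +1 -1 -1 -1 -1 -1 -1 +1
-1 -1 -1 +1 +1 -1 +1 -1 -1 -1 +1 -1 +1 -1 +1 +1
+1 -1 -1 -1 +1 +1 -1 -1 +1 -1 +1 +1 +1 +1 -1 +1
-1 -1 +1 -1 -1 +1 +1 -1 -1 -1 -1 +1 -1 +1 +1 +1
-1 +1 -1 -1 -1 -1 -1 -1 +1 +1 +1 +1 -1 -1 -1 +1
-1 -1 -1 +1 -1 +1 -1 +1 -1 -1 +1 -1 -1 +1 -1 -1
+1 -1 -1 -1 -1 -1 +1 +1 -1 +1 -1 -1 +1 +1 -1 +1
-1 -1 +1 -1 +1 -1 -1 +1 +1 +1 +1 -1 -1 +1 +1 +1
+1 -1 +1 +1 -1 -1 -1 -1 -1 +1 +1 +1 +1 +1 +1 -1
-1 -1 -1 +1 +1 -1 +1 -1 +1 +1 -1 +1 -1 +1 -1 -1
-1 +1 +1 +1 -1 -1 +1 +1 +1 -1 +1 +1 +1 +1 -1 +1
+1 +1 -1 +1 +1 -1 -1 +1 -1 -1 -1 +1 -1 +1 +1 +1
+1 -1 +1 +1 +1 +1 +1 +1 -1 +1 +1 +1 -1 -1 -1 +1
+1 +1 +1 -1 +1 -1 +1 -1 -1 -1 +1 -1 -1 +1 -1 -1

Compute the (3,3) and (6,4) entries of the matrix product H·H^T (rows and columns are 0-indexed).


Row 3 of H: [-1, -1, -1, 1, 1, -1, 1, -1, -1, -1, 1, -1, 1, -1, 1, 1].
Row 4 of H: [1, -1, -1, -1, 1, 1, -1, -1, 1, -1, 1, 1, 1, 1, -1, 1].
Row 6 of H: [-1, 1, -1, -1, -1, -1, -1, -1, 1, 1, 1, 1, -1, -1, -1, 1].
(H·H^T)[3][3] = Σ_j H[3][j]·H[3][j] = (-1)² + (-1)² + (-1)² + (1)² + (1)² + (-1)² + (1)² + (-1)² + (-1)² + (-1)² + (1)² + (-1)² + (1)² + (-1)² + (1)² + (1)² = 1 + 1 + 1 + 1 + 1 + 1 + 1 + 1 + 1 + 1 + 1 + 1 + 1 + 1 + 1 + 1 = 16.
(H·H^T)[6][4] = Σ_j H[6][j]·H[4][j] = (-1)·(1) + (1)·(-1) + (-1)·(-1) + (-1)·(-1) + (-1)·(1) + (-1)·(1) + (-1)·(-1) + (-1)·(-1) + (1)·(1) + (1)·(-1) + (1)·(1) + (1)·(1) + (-1)·(1) + (-1)·(1) + (-1)·(-1) + (1)·(1) = -1 + -1 + 1 + 1 + -1 + -1 + 1 + 1 + 1 + -1 + 1 + 1 + -1 + -1 + 1 + 1 = 2.
Rows 6 and 4 are not orthogonal (dot product = 2 ≠ 0), so H is not a Hadamard matrix.

(3,3) entry = 16; (6,4) entry = 2.


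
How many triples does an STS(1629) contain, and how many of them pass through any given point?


An STS(v) is a 2-(v, 3, 1) BIBD: block size k = 3, λ = 1.
Replication: r(k − 1) = λ(v − 1) ⇒ r·2 = 1629 − 1 = 1628 ⇒ r = 814.
Block count: b = v(v − 1)/6 = 1629·1628/6 = 2652012/6 = 442002.
(Check via bk = vr: 442002·3 = 1326006 = 1629·814 = 1326006 ✓.)

r = 814, b = 442002.


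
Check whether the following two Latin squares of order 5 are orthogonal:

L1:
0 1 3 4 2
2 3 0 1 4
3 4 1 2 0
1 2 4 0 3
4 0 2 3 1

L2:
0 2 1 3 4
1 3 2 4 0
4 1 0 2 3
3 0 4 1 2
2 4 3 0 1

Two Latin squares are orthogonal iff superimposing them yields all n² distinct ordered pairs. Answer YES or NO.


Form the n² = 25 superimposed pairs (L1[i][j], L2[i][j]), row by row (rows and columns indexed from 0):
row 0: (0,0) (1,2) (3,1) (4,3) (2,4)
row 1: (2,1) (3,3) (0,2) (1,4) (4,0)
row 2: (3,4) (4,1) (1,0) (2,2) (0,3)
row 3: (1,3) (2,0) (4,4) (0,1) (3,2)
row 4: (4,2) (0,4) (2,3) (3,0) (1,1)
Orthogonality requires all 25 pairs distinct.
Check by first coordinate: for each symbol s of L1, list the L2 entries in the n cells where L1 = s; they must all differ.
  L1 = 0: L2 entries (in reading order) 0, 2, 3, 1, 4 — all 5 distinct ✓
  L1 = 1: L2 entries (in reading order) 2, 4, 0, 3, 1 — all 5 distinct ✓
  L1 = 2: L2 entries (in reading order) 4, 1, 2, 0, 3 — all 5 distinct ✓
  L1 = 3: L2 entries (in reading order) 1, 3, 4, 2, 0 — all 5 distinct ✓
  L1 = 4: L2 entries (in reading order) 3, 0, 1, 4, 2 — all 5 distinct ✓
Every symbol of L1 meets every symbol of L2 exactly once, so all 25 pairs are distinct (25 of 25).
Conclusion: YES.

YES


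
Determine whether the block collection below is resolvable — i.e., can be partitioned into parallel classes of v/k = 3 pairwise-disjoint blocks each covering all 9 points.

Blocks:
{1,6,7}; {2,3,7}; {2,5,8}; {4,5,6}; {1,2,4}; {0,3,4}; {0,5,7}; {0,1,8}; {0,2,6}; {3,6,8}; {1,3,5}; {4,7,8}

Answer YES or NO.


v = 9, block size k = 3, number of blocks = 12.
For resolvability, blocks must partition into parallel classes of size v/k = 3.
Total blocks must therefore be a multiple of 3: 12 = 3·4 + 0 ⇒ divisible ✓.
Greedy packing gives 4 candidate class(es). Each should be a full parallel class (size 3, covers all 9 points).
  Class 1 (3 blocks): {1,6,7}; {2,5,8}; {0,3,4}. Points covered: [0, 1, 2, 3, 4, 5, 6, 7, 8].
  Class 2 (3 blocks): {2,3,7}; {4,5,6}; {0,1,8}. Points covered: [0, 1, 2, 3, 4, 5, 6, 7, 8].
  Class 3 (3 blocks): {1,2,4}; {0,5,7}; {3,6,8}. Points covered: [0, 1, 2, 3, 4, 5, 6, 7, 8].
  Class 4 (3 blocks): {0,2,6}; {1,3,5}; {4,7,8}. Points covered: [0, 1, 2, 3, 4, 5, 6, 7, 8].
All classes full (size 3)? YES. All classes cover every point? YES.
Resolvable? YES.

YES


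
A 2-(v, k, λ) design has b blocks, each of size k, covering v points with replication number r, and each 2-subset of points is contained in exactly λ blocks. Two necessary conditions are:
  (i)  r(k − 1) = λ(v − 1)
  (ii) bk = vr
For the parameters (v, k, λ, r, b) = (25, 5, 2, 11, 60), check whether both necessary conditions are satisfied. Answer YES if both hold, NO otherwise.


Condition (i): r(k − 1) = 11·4 = 44; λ(v − 1) = 2·24 = 48. Match? NO.
Condition (ii): bk = 60·5 = 300; vr = 25·11 = 275. Match? NO.
Both conditions hold? NO.

NO


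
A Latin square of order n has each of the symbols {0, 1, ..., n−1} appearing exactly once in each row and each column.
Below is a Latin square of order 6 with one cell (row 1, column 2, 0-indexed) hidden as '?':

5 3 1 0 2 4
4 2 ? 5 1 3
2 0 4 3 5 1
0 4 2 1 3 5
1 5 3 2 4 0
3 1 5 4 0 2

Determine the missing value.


Row 1 contains symbols [1, 2, 3, 4, 5] — missing [0].
Column 2 contains symbols [1, 2, 3, 4, 5] — missing [0].
The missing symbol must appear in both missing sets; intersection = [0].
Therefore the hidden value is 0.

Missing value = 0.


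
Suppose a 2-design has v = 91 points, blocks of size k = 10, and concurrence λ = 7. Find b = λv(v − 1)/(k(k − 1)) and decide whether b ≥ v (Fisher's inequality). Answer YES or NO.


b = λv(v − 1)/(k(k − 1)) = 7·91·90/(10·9) = 57330/90 = 637.
Compare with v = 91: b ≥ v, so Fisher's inequality holds.

YES


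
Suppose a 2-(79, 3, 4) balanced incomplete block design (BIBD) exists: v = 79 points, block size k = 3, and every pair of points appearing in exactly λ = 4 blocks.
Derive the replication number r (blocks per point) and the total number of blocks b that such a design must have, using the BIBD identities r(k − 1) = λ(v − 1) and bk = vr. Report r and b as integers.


Any 2-(v, k, λ) BIBD satisfies two necessary conditions:
  (i)  Each point sits in r blocks, and counting incidences through any fixed point gives r(k − 1) = λ(v − 1), so r = λ(v − 1)/(k − 1).
  (ii) Total incidences bk = vr, so b = vr/k.
Step 1: r = λ(v − 1)/(k − 1) = 4·(79 − 1)/(3 − 1) = 4·78/2 = 312/2 = 156.
Step 2: b = vr/k = 79·156/3 = 12324/3 = 4108.
Check integrality: r = 156 ∈ Z ✓, b = 4108 ∈ Z ✓.
(These identities are necessary conditions: they determine r and b for any design with these parameters, but do not by themselves prove that one exists.)

r = 156, b = 4108.


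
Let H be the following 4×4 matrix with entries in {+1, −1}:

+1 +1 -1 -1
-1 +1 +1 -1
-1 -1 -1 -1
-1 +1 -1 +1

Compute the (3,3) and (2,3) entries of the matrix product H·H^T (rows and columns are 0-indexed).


Row 2 of H: [-1, -1, -1, -1].
Row 3 of H: [-1, 1, -1, 1].
(H·H^T)[3][3] = Σ_j H[3][j]·H[3][j] = (-1)² + (1)² + (-1)² + (1)² = 1 + 1 + 1 + 1 = 4.
(H·H^T)[2][3] = Σ_j H[2][j]·H[3][j] = (-1)·(-1) + (-1)·(1) + (-1)·(-1) + (-1)·(1) = 1 + -1 + 1 + -1 = 0.
So rows 2 and 3 are orthogonal; the diagonal entry equals n = 4.

(3,3) entry = 4; (2,3) entry = 0.


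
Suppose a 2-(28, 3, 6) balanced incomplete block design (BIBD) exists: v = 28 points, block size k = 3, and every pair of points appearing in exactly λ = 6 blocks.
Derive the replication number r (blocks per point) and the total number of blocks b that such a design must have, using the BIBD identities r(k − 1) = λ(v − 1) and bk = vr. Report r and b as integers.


Any 2-(v, k, λ) BIBD satisfies two necessary conditions:
  (i)  Each point sits in r blocks, and counting incidences through any fixed point gives r(k − 1) = λ(v − 1), so r = λ(v − 1)/(k − 1).
  (ii) Total incidences bk = vr, so b = vr/k.
Step 1: r = λ(v − 1)/(k − 1) = 6·(28 − 1)/(3 − 1) = 6·27/2 = 162/2 = 81.
Step 2: b = vr/k = 28·81/3 = 2268/3 = 756.
Check integrality: r = 81 ∈ Z ✓, b = 756 ∈ Z ✓.
(These identities are necessary conditions: they determine r and b for any design with these parameters, but do not by themselves prove that one exists.)

r = 81, b = 756.


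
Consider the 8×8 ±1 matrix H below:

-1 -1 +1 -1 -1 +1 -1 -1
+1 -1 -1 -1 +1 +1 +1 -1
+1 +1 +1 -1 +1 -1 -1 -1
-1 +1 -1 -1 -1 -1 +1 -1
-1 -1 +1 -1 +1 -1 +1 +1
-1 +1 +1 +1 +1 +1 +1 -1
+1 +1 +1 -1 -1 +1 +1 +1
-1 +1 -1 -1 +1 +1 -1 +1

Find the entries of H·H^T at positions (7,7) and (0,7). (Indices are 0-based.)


Row 0 of H: [-1, -1, 1, -1, -1, 1, -1, -1].
Row 7 of H: [-1, 1, -1, -1, 1, 1, -1, 1].
(H·H^T)[7][7] = Σ_j H[7][j]·H[7][j] = (-1)² + (1)² + (-1)² + (-1)² + (1)² + (1)² + (-1)² + (1)² = 1 + 1 + 1 + 1 + 1 + 1 + 1 + 1 = 8.
(H·H^T)[0][7] = Σ_j H[0][j]·H[7][j] = (-1)·(-1) + (-1)·(1) + (1)·(-1) + (-1)·(-1) + (-1)·(1) + (1)·(1) + (-1)·(-1) + (-1)·(1) = 1 + -1 + -1 + 1 + -1 + 1 + 1 + -1 = 0.
So rows 0 and 7 are orthogonal; the diagonal entry equals n = 8.

(7,7) entry = 8; (0,7) entry = 0.


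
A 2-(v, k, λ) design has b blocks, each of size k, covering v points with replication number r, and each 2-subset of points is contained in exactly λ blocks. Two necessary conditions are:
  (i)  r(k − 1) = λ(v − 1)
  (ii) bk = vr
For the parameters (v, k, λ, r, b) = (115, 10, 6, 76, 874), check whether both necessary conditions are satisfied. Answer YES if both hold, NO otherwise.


Condition (i): r(k − 1) = 76·9 = 684; λ(v − 1) = 6·114 = 684. Match? YES.
Condition (ii): bk = 874·10 = 8740; vr = 115·76 = 8740. Match? YES.
Both conditions hold? YES.

YES


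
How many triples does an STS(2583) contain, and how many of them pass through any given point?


An STS(v) is a 2-(v, 3, 1) BIBD: block size k = 3, λ = 1.
Replication: r(k − 1) = λ(v − 1) ⇒ r·2 = 2583 − 1 = 2582 ⇒ r = 1291.
Block count: b = v(v − 1)/6 = 2583·2582/6 = 6669306/6 = 1111551.

r = 1291, b = 1111551.


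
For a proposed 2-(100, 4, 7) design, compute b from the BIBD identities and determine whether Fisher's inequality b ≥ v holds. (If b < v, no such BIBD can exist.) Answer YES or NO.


b = λv(v − 1)/(k(k − 1)) = 7·100·99/(4·3) = 69300/12 = 5775.
Compare with v = 100: b ≥ v, so Fisher's inequality holds.

YES


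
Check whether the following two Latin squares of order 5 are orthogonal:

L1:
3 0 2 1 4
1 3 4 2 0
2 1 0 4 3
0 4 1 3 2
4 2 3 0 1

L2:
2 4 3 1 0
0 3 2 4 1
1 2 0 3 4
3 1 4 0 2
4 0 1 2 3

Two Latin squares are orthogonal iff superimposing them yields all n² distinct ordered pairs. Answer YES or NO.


Form the n² = 25 superimposed pairs (L1[i][j], L2[i][j]), row by row (rows and columns indexed from 0):
row 0: (3,2) (0,4) (2,3) (1,1) (4,0)
row 1: (1,0) (3,3) (4,2) (2,4) (0,1)
row 2: (2,1) (1,2) (0,0) (4,3) (3,4)
row 3: (0,3) (4,1) (1,4) (3,0) (2,2)
row 4: (4,4) (2,0) (3,1) (0,2) (1,3)
Orthogonality requires all 25 pairs distinct.
Check by first coordinate: for each symbol s of L1, list the L2 entries in the n cells where L1 = s; they must all differ.
  L1 = 0: L2 entries (in reading order) 4, 1, 0, 3, 2 — all 5 distinct ✓
  L1 = 1: L2 entries (in reading order) 1, 0, 2, 4, 3 — all 5 distinct ✓
  L1 = 2: L2 entries (in reading order) 3, 4, 1, 2, 0 — all 5 distinct ✓
  L1 = 3: L2 entries (in reading order) 2, 3, 4, 0, 1 — all 5 distinct ✓
  L1 = 4: L2 entries (in reading order) 0, 2, 3, 1, 4 — all 5 distinct ✓
Every symbol of L1 meets every symbol of L2 exactly once, so all 25 pairs are distinct (25 of 25).
Conclusion: YES.

YES


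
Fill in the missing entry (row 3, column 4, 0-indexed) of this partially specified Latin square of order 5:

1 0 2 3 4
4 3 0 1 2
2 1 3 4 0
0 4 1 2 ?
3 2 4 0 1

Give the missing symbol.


Row 3 contains symbols [0, 1, 2, 4] — missing [3].
Column 4 contains symbols [0, 1, 2, 4] — missing [3].
The missing symbol must appear in both missing sets; intersection = [3].
Therefore the hidden value is 3.

Missing value = 3.


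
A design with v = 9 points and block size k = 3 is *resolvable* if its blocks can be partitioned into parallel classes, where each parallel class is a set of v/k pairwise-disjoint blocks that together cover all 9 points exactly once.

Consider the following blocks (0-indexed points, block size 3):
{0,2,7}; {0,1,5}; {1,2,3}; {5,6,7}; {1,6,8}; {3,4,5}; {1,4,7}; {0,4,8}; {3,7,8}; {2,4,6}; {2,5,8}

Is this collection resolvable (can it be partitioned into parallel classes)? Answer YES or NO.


v = 9, block size k = 3, number of blocks = 11.
For resolvability, blocks must partition into parallel classes of size v/k = 3.
Total blocks must therefore be a multiple of 3: 11 = 3·3 + 2 ⇒ not divisible ✗.
Resolvable? NO.

NO


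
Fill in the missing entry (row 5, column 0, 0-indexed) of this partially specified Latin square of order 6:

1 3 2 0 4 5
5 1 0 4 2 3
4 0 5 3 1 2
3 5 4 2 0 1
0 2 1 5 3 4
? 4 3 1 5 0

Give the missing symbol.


Row 5 contains symbols [0, 1, 3, 4, 5] — missing [2].
Column 0 contains symbols [0, 1, 3, 4, 5] — missing [2].
The missing symbol must appear in both missing sets; intersection = [2].
Therefore the hidden value is 2.

Missing value = 2.


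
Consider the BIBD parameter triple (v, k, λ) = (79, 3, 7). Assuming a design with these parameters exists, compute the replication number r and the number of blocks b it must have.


Any 2-(v, k, λ) BIBD satisfies two necessary conditions:
  (i)  Each point sits in r blocks, and counting incidences through any fixed point gives r(k − 1) = λ(v − 1), so r = λ(v − 1)/(k − 1).
  (ii) Total incidences bk = vr, so b = vr/k.
Step 1: r = λ(v − 1)/(k − 1) = 7·(79 − 1)/(3 − 1) = 7·78/2 = 546/2 = 273.
Step 2: b = vr/k = 79·273/3 = 21567/3 = 7189.
Check integrality: r = 273 ∈ Z ✓, b = 7189 ∈ Z ✓.
(These identities are necessary conditions: they determine r and b for any design with these parameters, but do not by themselves prove that one exists.)

r = 273, b = 7189.


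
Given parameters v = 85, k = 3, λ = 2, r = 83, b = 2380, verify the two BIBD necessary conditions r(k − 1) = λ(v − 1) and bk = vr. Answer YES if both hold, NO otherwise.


Condition (i): r(k − 1) = 83·2 = 166; λ(v − 1) = 2·84 = 168. Match? NO.
Condition (ii): bk = 2380·3 = 7140; vr = 85·83 = 7055. Match? NO.
Both conditions hold? NO.

NO


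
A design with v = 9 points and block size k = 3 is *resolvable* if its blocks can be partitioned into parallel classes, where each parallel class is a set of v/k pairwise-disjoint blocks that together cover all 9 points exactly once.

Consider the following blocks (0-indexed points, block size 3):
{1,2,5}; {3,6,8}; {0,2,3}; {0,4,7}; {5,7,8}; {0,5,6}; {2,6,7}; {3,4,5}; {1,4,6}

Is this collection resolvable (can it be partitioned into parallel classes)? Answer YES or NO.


v = 9, block size k = 3, number of blocks = 9.
For resolvability, blocks must partition into parallel classes of size v/k = 3.
Total blocks must therefore be a multiple of 3: 9 = 3·3 + 0 ⇒ divisible ✓.
Consider block {0,5,6}. It intersects every other block in the collection, so no parallel class of size 3 can contain it.
Since every block must belong to some parallel class in a resolution, the collection cannot be partitioned into parallel classes.
Resolvable? NO.

NO


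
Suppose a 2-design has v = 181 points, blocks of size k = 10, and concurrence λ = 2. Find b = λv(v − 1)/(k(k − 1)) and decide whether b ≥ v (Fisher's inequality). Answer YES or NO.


b = λv(v − 1)/(k(k − 1)) = 2·181·180/(10·9) = 65160/90 = 724.
Compare with v = 181: b ≥ v, so Fisher's inequality holds.

YES


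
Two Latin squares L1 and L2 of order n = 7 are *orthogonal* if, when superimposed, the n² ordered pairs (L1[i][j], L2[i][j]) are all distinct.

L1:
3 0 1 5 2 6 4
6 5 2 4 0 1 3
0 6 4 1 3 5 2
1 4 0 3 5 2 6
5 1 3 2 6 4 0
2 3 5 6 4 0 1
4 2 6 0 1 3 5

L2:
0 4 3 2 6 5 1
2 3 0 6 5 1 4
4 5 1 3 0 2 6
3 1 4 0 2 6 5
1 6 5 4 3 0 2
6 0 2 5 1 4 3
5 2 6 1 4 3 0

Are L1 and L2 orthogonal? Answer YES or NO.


Form the n² = 49 superimposed pairs (L1[i][j], L2[i][j]), row by row (rows and columns indexed from 0):
row 0: (3,0) (0,4) (1,3) (5,2) (2,6) (6,5) (4,1)
row 1: (6,2) (5,3) (2,0) (4,6) (0,5) (1,1) (3,4)
row 2: (0,4) (6,5) (4,1) (1,3) (3,0) (5,2) (2,6)
row 3: (1,3) (4,1) (0,4) (3,0) (5,2) (2,6) (6,5)
row 4: (5,1) (1,6) (3,5) (2,4) (6,3) (4,0) (0,2)
row 5: (2,6) (3,0) (5,2) (6,5) (4,1) (0,4) (1,3)
row 6: (4,5) (2,2) (6,6) (0,1) (1,4) (3,3) (5,0)
Orthogonality requires all 49 pairs distinct.
But the pair (0,4) repeats: cell (0,1) has L1 = 0, L2 = 4, and cell (2,0) has L1 = 0, L2 = 4.
A repeated pair means some other pair never occurs (only 28 distinct pairs out of 49), so the squares are not orthogonal.
Conclusion: NO.

NO


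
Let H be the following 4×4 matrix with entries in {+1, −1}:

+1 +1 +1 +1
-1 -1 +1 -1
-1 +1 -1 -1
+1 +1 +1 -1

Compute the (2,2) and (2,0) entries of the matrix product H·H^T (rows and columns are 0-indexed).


Row 0 of H: [1, 1, 1, 1].
Row 2 of H: [-1, 1, -1, -1].
(H·H^T)[2][2] = Σ_j H[2][j]·H[2][j] = (-1)² + (1)² + (-1)² + (-1)² = 1 + 1 + 1 + 1 = 4.
(H·H^T)[2][0] = Σ_j H[2][j]·H[0][j] = (-1)·(1) + (1)·(1) + (-1)·(1) + (-1)·(1) = -1 + 1 + -1 + -1 = -2.
Rows 2 and 0 are not orthogonal (dot product = -2 ≠ 0), so H is not a Hadamard matrix.

(2,2) entry = 4; (2,0) entry = -2.


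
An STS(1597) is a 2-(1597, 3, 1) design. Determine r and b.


An STS(v) is a 2-(v, 3, 1) BIBD: block size k = 3, λ = 1.
Replication: r(k − 1) = λ(v − 1) ⇒ r·2 = 1597 − 1 = 1596 ⇒ r = 798.
Block count: b = v(v − 1)/6 = 1597·1596/6 = 2548812/6 = 424802.
(Check via bk = vr: 424802·3 = 1274406 = 1597·798 = 1274406 ✓.)

r = 798, b = 424802.


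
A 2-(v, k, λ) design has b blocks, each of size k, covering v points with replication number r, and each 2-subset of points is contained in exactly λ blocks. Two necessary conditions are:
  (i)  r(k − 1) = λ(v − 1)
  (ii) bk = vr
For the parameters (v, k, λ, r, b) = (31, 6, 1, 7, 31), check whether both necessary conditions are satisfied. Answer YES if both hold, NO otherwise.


Condition (i): r(k − 1) = 7·5 = 35; λ(v − 1) = 1·30 = 30. Match? NO.
Condition (ii): bk = 31·6 = 186; vr = 31·7 = 217. Match? NO.
Both conditions hold? NO.

NO


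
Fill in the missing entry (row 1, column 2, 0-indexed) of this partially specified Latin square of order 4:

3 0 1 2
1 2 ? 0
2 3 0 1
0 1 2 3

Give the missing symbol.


Row 1 contains symbols [0, 1, 2] — missing [3].
Column 2 contains symbols [0, 1, 2] — missing [3].
The missing symbol must appear in both missing sets; intersection = [3].
Therefore the hidden value is 3.

Missing value = 3.


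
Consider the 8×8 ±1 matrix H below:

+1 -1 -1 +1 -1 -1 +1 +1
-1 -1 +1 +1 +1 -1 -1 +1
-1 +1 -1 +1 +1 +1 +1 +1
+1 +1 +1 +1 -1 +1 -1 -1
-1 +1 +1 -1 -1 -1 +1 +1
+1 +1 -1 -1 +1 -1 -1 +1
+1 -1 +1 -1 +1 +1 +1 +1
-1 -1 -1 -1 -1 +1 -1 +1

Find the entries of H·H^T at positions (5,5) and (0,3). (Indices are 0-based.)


Row 0 of H: [1, -1, -1, 1, -1, -1, 1, 1].
Row 3 of H: [1, 1, 1, 1, -1, 1, -1, -1].
Row 5 of H: [1, 1, -1, -1, 1, -1, -1, 1].
(H·H^T)[5][5] = Σ_j H[5][j]·H[5][j] = (1)² + (1)² + (-1)² + (-1)² + (1)² + (-1)² + (-1)² + (1)² = 1 + 1 + 1 + 1 + 1 + 1 + 1 + 1 = 8.
(H·H^T)[0][3] = Σ_j H[0][j]·H[3][j] = (1)·(1) + (-1)·(1) + (-1)·(1) + (1)·(1) + (-1)·(-1) + (-1)·(1) + (1)·(-1) + (1)·(-1) = 1 + -1 + -1 + 1 + 1 + -1 + -1 + -1 = -2.
Rows 0 and 3 are not orthogonal (dot product = -2 ≠ 0), so H is not a Hadamard matrix.

(5,5) entry = 8; (0,3) entry = -2.


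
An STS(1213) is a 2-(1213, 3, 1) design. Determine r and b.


An STS(v) is a 2-(v, 3, 1) BIBD: block size k = 3, λ = 1.
Replication: r(k − 1) = λ(v − 1) ⇒ r·2 = 1213 − 1 = 1212 ⇒ r = 606.
Block count: bk = vr ⇒ b·3 = 1213·606 = 735078 ⇒ b = 245026.

r = 606, b = 245026.


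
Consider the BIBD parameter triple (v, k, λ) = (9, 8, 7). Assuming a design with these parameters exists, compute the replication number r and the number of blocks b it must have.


Any 2-(v, k, λ) BIBD satisfies two necessary conditions:
  (i)  Each point sits in r blocks, and counting incidences through any fixed point gives r(k − 1) = λ(v − 1), so r = λ(v − 1)/(k − 1).
  (ii) Total incidences bk = vr, so b = vr/k.
Step 1: r = λ(v − 1)/(k − 1) = 7·(9 − 1)/(8 − 1) = 7·8/7 = 56/7 = 8.
Step 2: b = vr/k = 9·8/8 = 72/8 = 9.
Check integrality: r = 8 ∈ Z ✓, b = 9 ∈ Z ✓.
(These identities are necessary conditions: they determine r and b for any design with these parameters, but do not by themselves prove that one exists.)

r = 8, b = 9.


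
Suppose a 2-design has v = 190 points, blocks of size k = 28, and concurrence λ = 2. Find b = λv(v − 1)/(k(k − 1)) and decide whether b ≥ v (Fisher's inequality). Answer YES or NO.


b = λv(v − 1)/(k(k − 1)) = 2·190·189/(28·27) = 71820/756 = 95.
Compare with v = 190: b < v, so Fisher's inequality fails.

NO


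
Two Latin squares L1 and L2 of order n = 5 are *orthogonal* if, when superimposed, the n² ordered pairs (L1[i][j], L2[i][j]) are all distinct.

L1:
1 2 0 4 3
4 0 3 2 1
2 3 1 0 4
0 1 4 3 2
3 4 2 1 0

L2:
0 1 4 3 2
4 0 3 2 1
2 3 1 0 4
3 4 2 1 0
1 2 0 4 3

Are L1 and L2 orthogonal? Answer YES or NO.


Form the n² = 25 superimposed pairs (L1[i][j], L2[i][j]), row by row (rows and columns indexed from 0):
row 0: (1,0) (2,1) (0,4) (4,3) (3,2)
row 1: (4,4) (0,0) (3,3) (2,2) (1,1)
row 2: (2,2) (3,3) (1,1) (0,0) (4,4)
row 3: (0,3) (1,4) (4,2) (3,1) (2,0)
row 4: (3,1) (4,2) (2,0) (1,4) (0,3)
Orthogonality requires all 25 pairs distinct.
But the pair (2,2) repeats: cell (1,3) has L1 = 2, L2 = 2, and cell (2,0) has L1 = 2, L2 = 2.
A repeated pair means some other pair never occurs (only 15 distinct pairs out of 25), so the squares are not orthogonal.
Conclusion: NO.

NO


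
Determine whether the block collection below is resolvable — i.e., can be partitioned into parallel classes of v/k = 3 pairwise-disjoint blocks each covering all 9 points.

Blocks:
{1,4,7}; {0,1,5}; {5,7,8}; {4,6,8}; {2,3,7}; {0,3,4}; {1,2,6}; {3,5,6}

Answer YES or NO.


v = 9, block size k = 3, number of blocks = 8.
For resolvability, blocks must partition into parallel classes of size v/k = 3.
Total blocks must therefore be a multiple of 3: 8 = 3·2 + 2 ⇒ not divisible ✗.
Resolvable? NO.

NO


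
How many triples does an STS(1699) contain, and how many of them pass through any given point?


An STS(v) is a 2-(v, 3, 1) BIBD: block size k = 3, λ = 1.
Replication: r(k − 1) = λ(v − 1) ⇒ r·2 = 1699 − 1 = 1698 ⇒ r = 849.
Block count: bk = vr ⇒ b·3 = 1699·849 = 1442451 ⇒ b = 480817.
(Check via b = v(v − 1)/6 = 1699·1698/6 = 2884902/6 = 480817.)

r = 849, b = 480817.


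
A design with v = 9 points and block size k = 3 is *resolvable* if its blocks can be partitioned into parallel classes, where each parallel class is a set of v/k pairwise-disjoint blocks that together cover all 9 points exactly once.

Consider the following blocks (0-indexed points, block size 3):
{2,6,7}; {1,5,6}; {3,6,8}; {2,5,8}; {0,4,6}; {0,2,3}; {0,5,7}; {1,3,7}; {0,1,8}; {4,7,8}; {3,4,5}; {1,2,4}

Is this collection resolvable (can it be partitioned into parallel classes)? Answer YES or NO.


v = 9, block size k = 3, number of blocks = 12.
For resolvability, blocks must partition into parallel classes of size v/k = 3.
Total blocks must therefore be a multiple of 3: 12 = 3·4 + 0 ⇒ divisible ✓.
Greedy packing gives 4 candidate class(es). Each should be a full parallel class (size 3, covers all 9 points).
  Class 1 (3 blocks): {2,6,7}; {0,1,8}; {3,4,5}. Points covered: [0, 1, 2, 3, 4, 5, 6, 7, 8].
  Class 2 (3 blocks): {1,5,6}; {0,2,3}; {4,7,8}. Points covered: [0, 1, 2, 3, 4, 5, 6, 7, 8].
  Class 3 (3 blocks): {3,6,8}; {0,5,7}; {1,2,4}. Points covered: [0, 1, 2, 3, 4, 5, 6, 7, 8].
  Class 4 (3 blocks): {2,5,8}; {0,4,6}; {1,3,7}. Points covered: [0, 1, 2, 3, 4, 5, 6, 7, 8].
All classes full (size 3)? YES. All classes cover every point? YES.
Resolvable? YES.

YES


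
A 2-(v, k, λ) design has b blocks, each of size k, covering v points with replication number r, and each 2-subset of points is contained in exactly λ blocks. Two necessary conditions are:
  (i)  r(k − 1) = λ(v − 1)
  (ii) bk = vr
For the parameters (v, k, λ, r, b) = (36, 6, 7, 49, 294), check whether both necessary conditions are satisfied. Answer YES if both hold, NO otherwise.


Condition (i): r(k − 1) = 49·5 = 245; λ(v − 1) = 7·35 = 245. Match? YES.
Condition (ii): bk = 294·6 = 1764; vr = 36·49 = 1764. Match? YES.
Both conditions hold? YES.

YES


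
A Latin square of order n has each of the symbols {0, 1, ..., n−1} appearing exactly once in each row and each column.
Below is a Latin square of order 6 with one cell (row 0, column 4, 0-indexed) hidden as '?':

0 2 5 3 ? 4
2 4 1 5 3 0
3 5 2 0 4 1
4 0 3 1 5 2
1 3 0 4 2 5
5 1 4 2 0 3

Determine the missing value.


Row 0 contains symbols [0, 2, 3, 4, 5] — missing [1].
Column 4 contains symbols [0, 2, 3, 4, 5] — missing [1].
The missing symbol must appear in both missing sets; intersection = [1].
Therefore the hidden value is 1.

Missing value = 1.


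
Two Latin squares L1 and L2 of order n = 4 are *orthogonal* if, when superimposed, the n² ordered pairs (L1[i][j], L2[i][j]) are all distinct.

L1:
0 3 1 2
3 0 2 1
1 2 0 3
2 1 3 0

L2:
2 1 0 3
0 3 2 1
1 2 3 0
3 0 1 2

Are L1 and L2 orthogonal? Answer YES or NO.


Form the n² = 16 superimposed pairs (L1[i][j], L2[i][j]), row by row (rows and columns indexed from 0):
row 0: (0,2) (3,1) (1,0) (2,3)
row 1: (3,0) (0,3) (2,2) (1,1)
row 2: (1,1) (2,2) (0,3) (3,0)
row 3: (2,3) (1,0) (3,1) (0,2)
Orthogonality requires all 16 pairs distinct.
But the pair (1,1) repeats: cell (1,3) has L1 = 1, L2 = 1, and cell (2,0) has L1 = 1, L2 = 1.
A repeated pair means some other pair never occurs (only 8 distinct pairs out of 16), so the squares are not orthogonal.
Conclusion: NO.

NO


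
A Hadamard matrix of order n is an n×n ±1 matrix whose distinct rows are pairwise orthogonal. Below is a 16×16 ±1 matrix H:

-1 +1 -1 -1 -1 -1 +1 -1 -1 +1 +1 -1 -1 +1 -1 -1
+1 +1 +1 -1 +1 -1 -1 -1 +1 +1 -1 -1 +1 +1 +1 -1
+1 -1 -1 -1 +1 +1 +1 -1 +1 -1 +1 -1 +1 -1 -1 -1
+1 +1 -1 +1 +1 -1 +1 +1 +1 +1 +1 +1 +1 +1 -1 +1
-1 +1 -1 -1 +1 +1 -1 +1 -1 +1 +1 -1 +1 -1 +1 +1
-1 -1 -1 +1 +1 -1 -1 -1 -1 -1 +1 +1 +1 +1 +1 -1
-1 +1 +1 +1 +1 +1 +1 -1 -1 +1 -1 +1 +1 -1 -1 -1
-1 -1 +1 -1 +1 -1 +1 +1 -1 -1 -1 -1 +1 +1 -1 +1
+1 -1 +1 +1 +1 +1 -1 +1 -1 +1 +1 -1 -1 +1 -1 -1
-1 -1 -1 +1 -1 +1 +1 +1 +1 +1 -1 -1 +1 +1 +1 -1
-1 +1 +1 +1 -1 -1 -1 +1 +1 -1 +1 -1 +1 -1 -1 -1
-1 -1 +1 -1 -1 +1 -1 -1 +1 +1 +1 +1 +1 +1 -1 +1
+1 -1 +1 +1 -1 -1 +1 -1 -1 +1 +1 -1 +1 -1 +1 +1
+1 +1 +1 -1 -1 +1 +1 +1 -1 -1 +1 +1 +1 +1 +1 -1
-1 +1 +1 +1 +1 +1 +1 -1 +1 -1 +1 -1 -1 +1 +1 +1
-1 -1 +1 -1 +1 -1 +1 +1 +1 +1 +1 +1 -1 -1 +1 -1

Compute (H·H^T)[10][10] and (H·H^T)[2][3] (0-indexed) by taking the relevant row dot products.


Row 2 of H: [1, -1, -1, -1, 1, 1, 1, -1, 1, -1, 1, -1, 1, -1, -1, -1].
Row 3 of H: [1, 1, -1, 1, 1, -1, 1, 1, 1, 1, 1, 1, 1, 1, -1, 1].
Row 10 of H: [-1, 1, 1, 1, -1, -1, -1, 1, 1, -1, 1, -1, 1, -1, -1, -1].
(H·H^T)[10][10] = Σ_j H[10][j]·H[10][j] = (-1)² + (1)² + (1)² + (1)² + (-1)² + (-1)² + (-1)² + (1)² + (1)² + (-1)² + (1)² + (-1)² + (1)² + (-1)² + (-1)² + (-1)² = 1 + 1 + 1 + 1 + 1 + 1 + 1 + 1 + 1 + 1 + 1 + 1 + 1 + 1 + 1 + 1 = 16.
(H·H^T)[2][3] = Σ_j H[2][j]·H[3][j] = (1)·(1) + (-1)·(1) + (-1)·(-1) + (-1)·(1) + (1)·(1) + (1)·(-1) + (1)·(1) + (-1)·(1) + (1)·(1) + (-1)·(1) + (1)·(1) + (-1)·(1) + (1)·(1) + (-1)·(1) + (-1)·(-1) + (-1)·(1) = 1 + -1 + 1 + -1 + 1 + -1 + 1 + -1 + 1 + -1 + 1 + -1 + 1 + -1 + 1 + -1 = 0.
So rows 2 and 3 are orthogonal; the diagonal entry equals n = 16.

(10,10) entry = 16; (2,3) entry = 0.
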